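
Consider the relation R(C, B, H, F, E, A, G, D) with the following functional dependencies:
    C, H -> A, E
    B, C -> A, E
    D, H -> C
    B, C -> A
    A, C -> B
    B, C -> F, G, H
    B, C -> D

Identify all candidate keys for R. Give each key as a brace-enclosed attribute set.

{A, C}, {B, C}, {C, H}, {D, H}

Closure of {A, C} is {A, B, C, D, E, F, G, H}, the whole schema; {A, C} is a candidate key.
Closure of {B, C} is {A, B, C, D, E, F, G, H}, the whole schema; {B, C} is a candidate key.
Closure of {C, H} is {A, B, C, D, E, F, G, H}, the whole schema; {C, H} is a candidate key.
Closure of {D, H} is {A, B, C, D, E, F, G, H}, the whole schema; {D, H} is a candidate key.
These are minimal and exhaustive — every other superkey contains one of them.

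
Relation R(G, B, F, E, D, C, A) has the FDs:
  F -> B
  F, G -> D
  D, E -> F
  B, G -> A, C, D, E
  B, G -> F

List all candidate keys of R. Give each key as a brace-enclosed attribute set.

{G} never appears on the right of any FD, so every key must include it.
Closure of {B, G} is {A, B, C, D, E, F, G}, the whole schema; {B, G} is a candidate key.
Closure of {F, G} is {A, B, C, D, E, F, G}, the whole schema; {F, G} is a candidate key.
Closure of {D, E, G} is {A, B, C, D, E, F, G}, the whole schema; {D, E, G} is a candidate key.
These are minimal and exhaustive — every other superkey contains one of them.

{B, G}, {D, E, G}, {F, G}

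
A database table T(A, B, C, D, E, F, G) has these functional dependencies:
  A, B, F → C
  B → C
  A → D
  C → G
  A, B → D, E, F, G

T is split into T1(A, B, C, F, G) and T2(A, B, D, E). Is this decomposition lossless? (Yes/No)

Yes

Common attributes: {A, B}; their closure is {A, B, C, D, E, F, G}.
T1 is contained in that closure, so T1 ∩ T2 → T1 holds and the join is lossless.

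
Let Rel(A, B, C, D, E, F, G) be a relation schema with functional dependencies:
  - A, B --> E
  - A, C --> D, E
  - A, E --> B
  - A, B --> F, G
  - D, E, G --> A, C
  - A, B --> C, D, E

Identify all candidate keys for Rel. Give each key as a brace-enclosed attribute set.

{A, B}, {A, C}, {A, E}, {D, E, G}

Closure of {A, B} is {A, B, C, D, E, F, G}, the whole schema; {A, B} is a candidate key.
Closure of {A, C} is {A, B, C, D, E, F, G}, the whole schema; {A, C} is a candidate key.
Closure of {A, E} is {A, B, C, D, E, F, G}, the whole schema; {A, E} is a candidate key.
Closure of {D, E, G} is {A, B, C, D, E, F, G}, the whole schema; {D, E, G} is a candidate key.
These are minimal and exhaustive — every other superkey contains one of them.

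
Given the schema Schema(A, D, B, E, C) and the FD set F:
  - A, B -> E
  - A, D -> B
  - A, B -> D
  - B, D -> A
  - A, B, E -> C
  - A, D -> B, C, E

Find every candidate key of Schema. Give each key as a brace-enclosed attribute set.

{A, B} is a candidate key since {A, B}⁺ = {A, B, C, D, E} covers every attribute.
{A, D} is a candidate key since {A, D}⁺ = {A, B, C, D, E} covers every attribute.
{B, D} is a candidate key since {B, D}⁺ = {A, B, C, D, E} covers every attribute.
Any other superkey properly contains one of these, so there are no further candidate keys.

{A, B}, {A, D}, {B, D}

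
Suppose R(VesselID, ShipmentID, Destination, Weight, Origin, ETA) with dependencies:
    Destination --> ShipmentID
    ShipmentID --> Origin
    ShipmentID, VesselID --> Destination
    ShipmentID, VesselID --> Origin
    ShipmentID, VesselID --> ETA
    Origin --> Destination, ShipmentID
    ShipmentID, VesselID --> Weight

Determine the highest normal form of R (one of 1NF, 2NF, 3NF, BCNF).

3NF

Candidate keys: {Destination, VesselID}, {Origin, VesselID}, {ShipmentID, VesselID}. Prime attributes: {Destination, Origin, ShipmentID, VesselID}.
Destination --> ShipmentID breaks BCNF: {Destination}⁺ = {Destination, Origin, ShipmentID}, so {Destination} is not a superkey.
Its right-hand attributes {ShipmentID} are all prime, as are those of every other non-superkey FD — the relation is in 3NF.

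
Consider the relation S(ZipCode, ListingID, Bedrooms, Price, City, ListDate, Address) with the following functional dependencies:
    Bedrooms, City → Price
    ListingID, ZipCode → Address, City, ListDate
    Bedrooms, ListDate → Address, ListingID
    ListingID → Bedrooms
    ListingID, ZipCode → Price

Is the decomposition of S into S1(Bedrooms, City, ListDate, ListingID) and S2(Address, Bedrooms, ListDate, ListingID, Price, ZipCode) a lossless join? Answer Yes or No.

No

S1 ∩ S2 = {Bedrooms, ListDate, ListingID}; its closure under F is {Address, Bedrooms, ListDate, ListingID}.
S1 ⊄ {Address, Bedrooms, ListDate, ListingID} and S2 ⊄ {Address, Bedrooms, ListDate, ListingID}, so the split is lossy.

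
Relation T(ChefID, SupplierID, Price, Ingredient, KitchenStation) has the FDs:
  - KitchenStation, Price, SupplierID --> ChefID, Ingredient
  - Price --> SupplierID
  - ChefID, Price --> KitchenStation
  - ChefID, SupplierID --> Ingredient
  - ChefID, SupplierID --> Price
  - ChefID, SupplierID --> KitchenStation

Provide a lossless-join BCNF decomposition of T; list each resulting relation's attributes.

Candidate keys of the original relation: {ChefID, Price}, {ChefID, SupplierID}, {KitchenStation, Price}.
Within {ChefID, Ingredient, KitchenStation, Price, SupplierID}: {Price}⁺ ∩ {ChefID, Ingredient, KitchenStation, Price, SupplierID} = {Price, SupplierID}, not the whole set, so Price --> SupplierID violates BCNF; decompose into {Price, SupplierID} and {ChefID, Ingredient, KitchenStation, Price}.
{Price, SupplierID} has no BCNF violation.
{ChefID, Ingredient, KitchenStation, Price} has no BCNF violation.

{ChefID, Ingredient, KitchenStation, Price}; {Price, SupplierID}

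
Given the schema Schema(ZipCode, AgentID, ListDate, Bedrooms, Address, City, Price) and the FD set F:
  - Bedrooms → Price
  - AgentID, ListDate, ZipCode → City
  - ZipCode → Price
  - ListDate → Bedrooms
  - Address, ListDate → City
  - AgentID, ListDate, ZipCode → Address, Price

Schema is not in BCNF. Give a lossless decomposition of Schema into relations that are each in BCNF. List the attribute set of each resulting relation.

Candidate key of the original relation: {AgentID, ListDate, ZipCode}.
In {Address, AgentID, Bedrooms, City, ListDate, Price, ZipCode}, {Bedrooms} is not a superkey ({Bedrooms}⁺ restricted to this set is {Bedrooms, Price}), so split on Bedrooms → Price into {Bedrooms, Price} and {Address, AgentID, Bedrooms, City, ListDate, ZipCode}.
{Bedrooms, Price} has no BCNF violation.
In {Address, AgentID, Bedrooms, City, ListDate, ZipCode}, {ListDate} is not a superkey ({ListDate}⁺ restricted to this set is {Bedrooms, ListDate}), so split on ListDate → Bedrooms into {Bedrooms, ListDate} and {Address, AgentID, City, ListDate, ZipCode}.
{Bedrooms, ListDate} has no BCNF violation.
In {Address, AgentID, City, ListDate, ZipCode}, {Address, ListDate} is not a superkey ({Address, ListDate}⁺ restricted to this set is {Address, City, ListDate}), so split on Address, ListDate → City into {Address, City, ListDate} and {Address, AgentID, ListDate, ZipCode}.
{Address, City, ListDate} has no BCNF violation.
{Address, AgentID, ListDate, ZipCode} has no BCNF violation.

{Address, AgentID, ListDate, ZipCode}; {Address, City, ListDate}; {Bedrooms, ListDate}; {Bedrooms, Price}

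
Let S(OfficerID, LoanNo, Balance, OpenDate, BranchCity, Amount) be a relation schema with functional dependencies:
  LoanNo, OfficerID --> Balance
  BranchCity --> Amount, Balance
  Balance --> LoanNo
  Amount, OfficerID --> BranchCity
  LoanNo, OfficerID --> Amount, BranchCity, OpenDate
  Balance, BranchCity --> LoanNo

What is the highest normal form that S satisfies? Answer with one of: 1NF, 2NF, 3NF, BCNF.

3NF

Candidate keys: {Amount, OfficerID}, {Balance, OfficerID}, {BranchCity, OfficerID}, {LoanNo, OfficerID}. Prime attributes: {Amount, Balance, BranchCity, LoanNo, OfficerID}.
BranchCity --> Amount, Balance breaks BCNF: {BranchCity}⁺ = {Amount, Balance, BranchCity, LoanNo}, so {BranchCity} is not a superkey.
Its right-hand attributes {Amount, Balance} are all prime, as are those of every other non-superkey FD — the relation is in 3NF.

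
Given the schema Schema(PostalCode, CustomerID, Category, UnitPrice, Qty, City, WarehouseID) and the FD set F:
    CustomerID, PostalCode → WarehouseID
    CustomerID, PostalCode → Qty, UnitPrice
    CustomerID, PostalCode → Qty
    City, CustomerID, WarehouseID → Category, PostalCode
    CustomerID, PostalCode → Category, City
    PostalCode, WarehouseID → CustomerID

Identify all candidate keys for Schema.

{City, CustomerID, WarehouseID}, {CustomerID, PostalCode}, {PostalCode, WarehouseID}

{CustomerID, PostalCode}⁺ = {Category, City, CustomerID, PostalCode, Qty, UnitPrice, WarehouseID}, which is every attribute, so {CustomerID, PostalCode} is a candidate key.
{PostalCode, WarehouseID}⁺ = {Category, City, CustomerID, PostalCode, Qty, UnitPrice, WarehouseID}, which is every attribute, so {PostalCode, WarehouseID} is a candidate key.
{City, CustomerID, WarehouseID}⁺ = {Category, City, CustomerID, PostalCode, Qty, UnitPrice, WarehouseID}, which is every attribute, so {City, CustomerID, WarehouseID} is a candidate key.
Any other superkey properly contains one of these, so there are no further candidate keys.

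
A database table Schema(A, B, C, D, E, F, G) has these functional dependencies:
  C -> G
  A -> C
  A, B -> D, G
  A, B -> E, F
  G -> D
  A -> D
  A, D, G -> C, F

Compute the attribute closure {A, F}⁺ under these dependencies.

{A, C, D, F, G}

Start with {A, F}.
A -> C applies; add {C} → now {A, C, F}.
A -> D applies; add {D} → now {A, C, D, F}.
C -> G applies; add {G} → now {A, C, D, F, G}.
No further FD applies.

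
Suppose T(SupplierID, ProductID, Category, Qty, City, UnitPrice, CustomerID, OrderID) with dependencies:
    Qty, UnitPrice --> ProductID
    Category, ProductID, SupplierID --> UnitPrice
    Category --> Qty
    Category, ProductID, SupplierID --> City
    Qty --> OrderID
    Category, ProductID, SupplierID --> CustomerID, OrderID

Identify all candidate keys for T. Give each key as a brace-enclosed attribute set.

{Category, ProductID, SupplierID}, {Category, SupplierID, UnitPrice}

No FD produces {Category, SupplierID}, so they must be in every candidate key.
{Category, ProductID, SupplierID}⁺ = {Category, City, CustomerID, OrderID, ProductID, Qty, SupplierID, UnitPrice} — all of the relation — so {Category, ProductID, SupplierID} is a candidate key.
{Category, SupplierID, UnitPrice}⁺ = {Category, City, CustomerID, OrderID, ProductID, Qty, SupplierID, UnitPrice} — all of the relation — so {Category, SupplierID, UnitPrice} is a candidate key.
These are minimal and exhaustive — every other superkey contains one of them.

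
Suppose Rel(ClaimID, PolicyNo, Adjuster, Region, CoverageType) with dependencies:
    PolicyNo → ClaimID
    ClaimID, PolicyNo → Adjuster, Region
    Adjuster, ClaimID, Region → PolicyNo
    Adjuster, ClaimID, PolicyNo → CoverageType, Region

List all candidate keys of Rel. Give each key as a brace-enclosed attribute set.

{Adjuster, ClaimID, Region}, {PolicyNo}

{PolicyNo} is a candidate key since {PolicyNo}⁺ = {Adjuster, ClaimID, CoverageType, PolicyNo, Region} covers every attribute.
{Adjuster, ClaimID, Region} is a candidate key since {Adjuster, ClaimID, Region}⁺ = {Adjuster, ClaimID, CoverageType, PolicyNo, Region} covers every attribute.
These are minimal and exhaustive — every other superkey contains one of them.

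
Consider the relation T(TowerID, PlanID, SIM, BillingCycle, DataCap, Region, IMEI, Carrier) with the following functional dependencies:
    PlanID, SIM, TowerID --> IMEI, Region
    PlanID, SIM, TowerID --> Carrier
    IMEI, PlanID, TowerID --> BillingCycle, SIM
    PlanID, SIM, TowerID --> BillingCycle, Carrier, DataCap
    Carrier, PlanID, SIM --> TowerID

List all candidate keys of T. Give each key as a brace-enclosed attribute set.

{PlanID} never appears on the right of any FD, so every key must include it.
{Carrier, PlanID, SIM}⁺ = {BillingCycle, Carrier, DataCap, IMEI, PlanID, Region, SIM, TowerID} — all of the relation — so {Carrier, PlanID, SIM} is a candidate key.
{IMEI, PlanID, TowerID}⁺ = {BillingCycle, Carrier, DataCap, IMEI, PlanID, Region, SIM, TowerID} — all of the relation — so {IMEI, PlanID, TowerID} is a candidate key.
{PlanID, SIM, TowerID}⁺ = {BillingCycle, Carrier, DataCap, IMEI, PlanID, Region, SIM, TowerID} — all of the relation — so {PlanID, SIM, TowerID} is a candidate key.
Any other superkey properly contains one of these, so there are no further candidate keys.

{Carrier, PlanID, SIM}, {IMEI, PlanID, TowerID}, {PlanID, SIM, TowerID}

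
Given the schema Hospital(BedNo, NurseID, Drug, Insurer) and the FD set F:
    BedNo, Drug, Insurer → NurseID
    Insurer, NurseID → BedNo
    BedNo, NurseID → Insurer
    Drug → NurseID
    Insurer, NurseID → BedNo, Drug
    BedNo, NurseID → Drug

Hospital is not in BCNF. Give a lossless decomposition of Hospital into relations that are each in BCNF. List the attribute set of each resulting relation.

Candidate keys of the original relation: {BedNo, Drug}, {BedNo, NurseID}, {Drug, Insurer}, {Insurer, NurseID}.
{BedNo, Drug, Insurer, NurseID}: {Drug} determines {Drug, NurseID} here but is not a superkey — split on Drug → NurseID, giving {Drug, NurseID} and {BedNo, Drug, Insurer}.
{Drug, NurseID} is in BCNF.
{BedNo, Drug, Insurer} is in BCNF.

{BedNo, Drug, Insurer}; {Drug, NurseID}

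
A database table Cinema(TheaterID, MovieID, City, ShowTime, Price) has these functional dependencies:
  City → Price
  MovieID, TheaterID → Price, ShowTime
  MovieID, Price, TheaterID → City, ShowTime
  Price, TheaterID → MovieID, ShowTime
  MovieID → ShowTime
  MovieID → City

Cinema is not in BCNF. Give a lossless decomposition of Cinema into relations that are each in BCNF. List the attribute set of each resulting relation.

Candidate keys of the original relation: {City, TheaterID}, {MovieID, TheaterID}, {Price, TheaterID}.
{City, MovieID, Price, ShowTime, TheaterID}: {City} determines {City, Price} here but is not a superkey — split on City → Price, giving {City, Price} and {City, MovieID, ShowTime, TheaterID}.
{City, Price} is in BCNF.
{City, MovieID, ShowTime, TheaterID}: {MovieID} determines {City, MovieID, ShowTime} here but is not a superkey — split on MovieID → City, ShowTime, giving {City, MovieID, ShowTime} and {MovieID, TheaterID}.
{City, MovieID, ShowTime} is in BCNF.
{MovieID, TheaterID} is in BCNF.

{City, MovieID, ShowTime}; {City, Price}; {MovieID, TheaterID}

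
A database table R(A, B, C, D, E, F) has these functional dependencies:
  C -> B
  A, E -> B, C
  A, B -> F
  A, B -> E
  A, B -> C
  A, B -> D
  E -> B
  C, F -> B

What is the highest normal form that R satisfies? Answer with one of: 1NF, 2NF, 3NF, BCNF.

Candidate keys: {A, B}, {A, C}, {A, E}. Prime attributes: {A, B, C, E}.
C -> B breaks BCNF: {C}⁺ = {B, C}, so {C} is not a superkey.
Since {B} ⊆ prime attributes and every other non-superkey FD also has a prime right side, the schema is in 3NF.

3NF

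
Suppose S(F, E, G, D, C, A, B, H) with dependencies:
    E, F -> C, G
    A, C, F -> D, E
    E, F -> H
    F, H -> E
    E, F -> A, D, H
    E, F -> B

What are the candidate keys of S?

No FD produces {F}, so it must be in every candidate key.
{E, F} is a candidate key since {E, F}⁺ = {A, B, C, D, E, F, G, H} covers every attribute.
{F, H} is a candidate key since {F, H}⁺ = {A, B, C, D, E, F, G, H} covers every attribute.
{A, C, F} is a candidate key since {A, C, F}⁺ = {A, B, C, D, E, F, G, H} covers every attribute.
No proper subset of any of these is a key, and no other minimal superkey exists.

{A, C, F}, {E, F}, {F, H}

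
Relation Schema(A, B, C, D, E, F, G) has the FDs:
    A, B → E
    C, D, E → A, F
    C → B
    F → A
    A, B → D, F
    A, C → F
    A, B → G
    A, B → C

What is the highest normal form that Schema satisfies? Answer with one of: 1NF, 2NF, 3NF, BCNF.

Candidate keys: {A, B}, {A, C}, {B, F}, {C, D, E}, {C, F}. Prime attributes: {A, B, C, D, E, F}.
C → B: {C}⁺ = {B, C}, which is not all of the attributes, so the left side is not a superkey — BCNF is violated.
Since {B} ⊆ prime attributes and every other non-superkey FD also has a prime right side, the schema is in 3NF.

3NF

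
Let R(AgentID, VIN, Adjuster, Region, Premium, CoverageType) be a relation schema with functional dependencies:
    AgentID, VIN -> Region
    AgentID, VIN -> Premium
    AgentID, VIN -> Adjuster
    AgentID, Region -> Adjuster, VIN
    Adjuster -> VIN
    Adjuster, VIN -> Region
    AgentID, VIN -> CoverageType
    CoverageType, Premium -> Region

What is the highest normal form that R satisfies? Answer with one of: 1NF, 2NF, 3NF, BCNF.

Candidate keys: {Adjuster, AgentID}, {AgentID, CoverageType, Premium}, {AgentID, Region}, {AgentID, VIN}. Prime attributes: {Adjuster, AgentID, CoverageType, Premium, Region, VIN}.
Adjuster -> VIN breaks BCNF: {Adjuster}⁺ = {Adjuster, Region, VIN}, so {Adjuster} is not a superkey.
Since {VIN} ⊆ prime attributes and every other non-superkey FD also has a prime right side, the schema is in 3NF.

3NF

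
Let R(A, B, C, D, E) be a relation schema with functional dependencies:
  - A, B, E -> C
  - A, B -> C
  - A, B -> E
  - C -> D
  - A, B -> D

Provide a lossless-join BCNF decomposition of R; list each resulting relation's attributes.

{A, B, C, E}; {C, D}

Candidate key of the original relation: {A, B}.
In {A, B, C, D, E}, {C} is not a superkey ({C}⁺ restricted to this set is {C, D}), so split on C -> D into {C, D} and {A, B, C, E}.
{C, D}: every determinant is a superkey — BCNF.
{A, B, C, E}: every determinant is a superkey — BCNF.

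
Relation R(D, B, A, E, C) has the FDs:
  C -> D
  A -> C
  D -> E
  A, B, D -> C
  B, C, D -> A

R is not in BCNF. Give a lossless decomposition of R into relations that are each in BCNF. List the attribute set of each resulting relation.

Candidate keys of the original relation: {A, B}, {B, C}.
{A, B, C, D, E}: {C} determines {C, D, E} here but is not a superkey — split on C -> D, E, giving {C, D, E} and {A, B, C}.
{C, D, E}: {D} determines {D, E} here but is not a superkey — split on D -> E, giving {D, E} and {C, D}.
{D, E} is in BCNF.
{C, D} is in BCNF.
{A, B, C}: {A} determines {A, C} here but is not a superkey — split on A -> C, giving {A, C} and {A, B}.
{A, C} is in BCNF.
{A, B} is in BCNF.

{A, B}; {A, C}; {C, D}; {D, E}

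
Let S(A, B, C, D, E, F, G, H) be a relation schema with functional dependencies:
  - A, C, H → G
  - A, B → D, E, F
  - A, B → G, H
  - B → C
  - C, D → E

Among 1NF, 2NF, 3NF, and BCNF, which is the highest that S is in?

Candidate key: {A, B}. Prime attributes: {A, B}.
A, C, H → G breaks BCNF: {A, C, H}⁺ = {A, C, G, H}, so {A, C, H} is not a superkey.
A, C, H → G has non-prime {G} on the right and a non-superkey on the left, so 3NF fails.
{B} is a proper subset of the key {A, B}, and {B}⁺ contains the non-prime attribute {C} — a partial dependency, so 2NF is violated.

1NF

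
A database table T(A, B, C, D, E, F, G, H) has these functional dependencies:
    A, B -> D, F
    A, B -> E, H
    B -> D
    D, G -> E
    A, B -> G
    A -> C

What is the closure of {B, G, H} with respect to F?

{B, D, E, G, H}

Start with {B, G, H}.
B -> D applies; add {D} → now {B, D, G, H}.
D, G -> E applies; add {E} → now {B, D, E, G, H}.
No further FD applies.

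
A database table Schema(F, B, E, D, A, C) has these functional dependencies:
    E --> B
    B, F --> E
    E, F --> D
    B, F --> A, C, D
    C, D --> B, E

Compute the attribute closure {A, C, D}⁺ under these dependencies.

{A, B, C, D, E}

Start with {A, C, D}.
C, D --> B, E applies; add {B, E} → now {A, B, C, D, E}.
No further FD applies.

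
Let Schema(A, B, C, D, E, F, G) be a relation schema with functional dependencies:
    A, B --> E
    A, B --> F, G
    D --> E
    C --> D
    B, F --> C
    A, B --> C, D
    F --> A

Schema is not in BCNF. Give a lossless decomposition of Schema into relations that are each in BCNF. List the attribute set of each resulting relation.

Candidate keys of the original relation: {A, B}, {B, F}.
In {A, B, C, D, E, F, G}, {D} is not a superkey ({D}⁺ restricted to this set is {D, E}), so split on D --> E into {D, E} and {A, B, C, D, F, G}.
{D, E}: every determinant is a superkey — BCNF.
In {A, B, C, D, F, G}, {C} is not a superkey ({C}⁺ restricted to this set is {C, D}), so split on C --> D into {C, D} and {A, B, C, F, G}.
{C, D}: every determinant is a superkey — BCNF.
In {A, B, C, F, G}, {F} is not a superkey ({F}⁺ restricted to this set is {A, F}), so split on F --> A into {A, F} and {B, C, F, G}.
{A, F}: every determinant is a superkey — BCNF.
{B, C, F, G}: every determinant is a superkey — BCNF.

{A, F}; {B, C, F, G}; {C, D}; {D, E}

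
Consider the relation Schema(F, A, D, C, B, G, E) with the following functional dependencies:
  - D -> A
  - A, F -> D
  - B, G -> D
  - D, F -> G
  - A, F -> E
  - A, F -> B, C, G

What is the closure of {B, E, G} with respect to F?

Start with {B, E, G}.
B, G -> D applies; add {D} → now {B, D, E, G}.
D -> A applies; add {A} → now {A, B, D, E, G}.
No further FD applies.

{A, B, D, E, G}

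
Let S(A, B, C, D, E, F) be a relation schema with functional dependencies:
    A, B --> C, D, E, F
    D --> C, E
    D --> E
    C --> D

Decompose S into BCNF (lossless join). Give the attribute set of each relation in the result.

{A, B, D, F}; {C, D, E}

Candidate key of the original relation: {A, B}.
{A, B, C, D, E, F}: {D} determines {C, D, E} here but is not a superkey — split on D --> C, E, giving {C, D, E} and {A, B, D, F}.
{C, D, E} has no BCNF violation.
{A, B, D, F} has no BCNF violation.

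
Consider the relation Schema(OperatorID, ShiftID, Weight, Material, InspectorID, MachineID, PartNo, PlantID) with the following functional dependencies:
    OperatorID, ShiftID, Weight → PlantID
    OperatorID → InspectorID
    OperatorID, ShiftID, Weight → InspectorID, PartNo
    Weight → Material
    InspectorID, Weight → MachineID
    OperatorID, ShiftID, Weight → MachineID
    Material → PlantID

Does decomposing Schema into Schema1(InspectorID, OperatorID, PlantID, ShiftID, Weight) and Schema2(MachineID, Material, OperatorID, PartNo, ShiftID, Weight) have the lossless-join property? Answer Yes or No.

Yes

Common attributes: {OperatorID, ShiftID, Weight}; their closure is {InspectorID, MachineID, Material, OperatorID, PartNo, PlantID, ShiftID, Weight}.
This includes all of Schema1, so the common attributes are a superkey of Schema1 — the join is lossless.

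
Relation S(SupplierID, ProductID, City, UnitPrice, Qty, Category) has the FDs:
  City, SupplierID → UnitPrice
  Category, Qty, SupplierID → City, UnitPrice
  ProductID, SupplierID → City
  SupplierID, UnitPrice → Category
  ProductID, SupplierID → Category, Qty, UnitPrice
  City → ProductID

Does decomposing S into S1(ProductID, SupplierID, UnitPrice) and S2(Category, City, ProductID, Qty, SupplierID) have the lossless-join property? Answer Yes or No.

Common attributes: {ProductID, SupplierID}; their closure is {Category, City, ProductID, Qty, SupplierID, UnitPrice}.
This includes all of S1, so the common attributes are a superkey of S1 — the join is lossless.

Yes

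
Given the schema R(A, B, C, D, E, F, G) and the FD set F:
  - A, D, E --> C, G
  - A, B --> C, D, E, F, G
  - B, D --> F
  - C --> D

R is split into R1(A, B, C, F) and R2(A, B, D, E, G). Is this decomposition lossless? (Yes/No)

The shared attributes are {A, B} and {A, B}⁺ = {A, B, C, D, E, F, G}.
R1 is contained in that closure, so R1 ∩ R2 --> R1 holds and the join is lossless.

Yes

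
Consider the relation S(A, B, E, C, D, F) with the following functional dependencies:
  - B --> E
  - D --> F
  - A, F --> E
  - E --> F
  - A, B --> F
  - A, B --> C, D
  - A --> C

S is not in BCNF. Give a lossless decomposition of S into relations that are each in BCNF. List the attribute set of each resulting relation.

Candidate key of the original relation: {A, B}.
Within {A, B, C, D, E, F}: {B}⁺ ∩ {A, B, C, D, E, F} = {B, E, F}, not the whole set, so B --> E, F violates BCNF; decompose into {B, E, F} and {A, B, C, D}.
Within {B, E, F}: {E}⁺ ∩ {B, E, F} = {E, F}, not the whole set, so E --> F violates BCNF; decompose into {E, F} and {B, E}.
{E, F} has no BCNF violation.
{B, E} has no BCNF violation.
Within {A, B, C, D}: {A}⁺ ∩ {A, B, C, D} = {A, C}, not the whole set, so A --> C violates BCNF; decompose into {A, C} and {A, B, D}.
{A, C} has no BCNF violation.
{A, B, D} has no BCNF violation.

{A, B, D}; {A, C}; {B, E}; {E, F}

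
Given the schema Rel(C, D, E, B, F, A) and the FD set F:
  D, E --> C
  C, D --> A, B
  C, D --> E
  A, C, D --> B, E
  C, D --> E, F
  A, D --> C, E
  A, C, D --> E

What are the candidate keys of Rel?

{A, D}, {C, D}, {D, E}

{D} never appears on the right of any FD, so every key must include it.
{A, D}⁺ = {A, B, C, D, E, F}, which is every attribute, so {A, D} is a candidate key.
{C, D}⁺ = {A, B, C, D, E, F}, which is every attribute, so {C, D} is a candidate key.
{D, E}⁺ = {A, B, C, D, E, F}, which is every attribute, so {D, E} is a candidate key.
These are minimal and exhaustive — every other superkey contains one of them.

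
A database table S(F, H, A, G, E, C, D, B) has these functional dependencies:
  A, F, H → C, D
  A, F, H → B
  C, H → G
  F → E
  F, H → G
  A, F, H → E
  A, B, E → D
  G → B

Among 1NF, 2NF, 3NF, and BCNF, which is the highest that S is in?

1NF

Candidate key: {A, F, H}. Prime attributes: {A, F, H}.
For C, H → G we have {C, H}⁺ = {B, C, G, H}; {C, H} is not a superkey, so BCNF fails.
Because {G} is non-prime and the left side of C, H → G is not a superkey, the relation is not in 3NF.
Since {F} ⊂ {A, F, H} and {F}⁺ ⊇ {E} with {E} non-prime, there is a partial dependency; 2NF fails.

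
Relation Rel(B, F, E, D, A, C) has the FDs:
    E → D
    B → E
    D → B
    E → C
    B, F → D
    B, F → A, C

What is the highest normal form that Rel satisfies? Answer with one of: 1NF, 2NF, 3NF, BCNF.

Candidate keys: {B, F}, {D, F}, {E, F}. Prime attributes: {B, D, E, F}.
E → D breaks BCNF: {E}⁺ = {B, C, D, E}, so {E} is not a superkey.
E → C has non-prime {C} on the right and a non-superkey on the left, so 3NF fails.
{B} is a proper subset of the key {B, F}, and {B}⁺ contains the non-prime attribute {C} — a partial dependency, so 2NF is violated.

1NF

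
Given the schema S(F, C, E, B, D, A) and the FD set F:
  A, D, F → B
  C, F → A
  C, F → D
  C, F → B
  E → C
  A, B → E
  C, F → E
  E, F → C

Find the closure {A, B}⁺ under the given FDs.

{A, B, C, E}

Start with {A, B}.
A, B → E applies; add {E} → now {A, B, E}.
E → C applies; add {C} → now {A, B, C, E}.
No further FD applies.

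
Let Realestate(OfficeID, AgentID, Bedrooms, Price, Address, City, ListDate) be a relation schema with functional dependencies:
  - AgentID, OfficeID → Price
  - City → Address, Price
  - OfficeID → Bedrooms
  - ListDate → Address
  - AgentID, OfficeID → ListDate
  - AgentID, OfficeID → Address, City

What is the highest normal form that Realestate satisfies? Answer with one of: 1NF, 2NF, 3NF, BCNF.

1NF

Candidate key: {AgentID, OfficeID}. Prime attributes: {AgentID, OfficeID}.
For City → Address, Price we have {City}⁺ = {Address, City, Price}; {City} is not a superkey, so BCNF fails.
City → Address, Price has non-prime {Address, Price} on the right and a non-superkey on the left, so 3NF fails.
{OfficeID} is a proper subset of the key {AgentID, OfficeID}, and {OfficeID}⁺ contains the non-prime attribute {Bedrooms} — a partial dependency, so 2NF is violated.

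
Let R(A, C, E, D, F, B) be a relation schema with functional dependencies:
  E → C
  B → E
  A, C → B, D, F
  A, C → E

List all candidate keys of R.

No FD produces {A}, so it must be in every candidate key.
Closure of {A, B} is {A, B, C, D, E, F}, the whole schema; {A, B} is a candidate key.
Closure of {A, C} is {A, B, C, D, E, F}, the whole schema; {A, C} is a candidate key.
Closure of {A, E} is {A, B, C, D, E, F}, the whole schema; {A, E} is a candidate key.
These are minimal and exhaustive — every other superkey contains one of them.

{A, B}, {A, C}, {A, E}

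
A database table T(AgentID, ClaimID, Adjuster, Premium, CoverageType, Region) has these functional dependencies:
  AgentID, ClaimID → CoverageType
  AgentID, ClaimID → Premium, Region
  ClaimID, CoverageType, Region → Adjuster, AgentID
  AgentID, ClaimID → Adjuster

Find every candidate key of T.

{AgentID, ClaimID}, {ClaimID, CoverageType, Region}

Attributes never on any right-hand side: {ClaimID} — every candidate key must contain it.
{AgentID, ClaimID} is a candidate key since {AgentID, ClaimID}⁺ = {Adjuster, AgentID, ClaimID, CoverageType, Premium, Region} covers every attribute.
{ClaimID, CoverageType, Region} is a candidate key since {ClaimID, CoverageType, Region}⁺ = {Adjuster, AgentID, ClaimID, CoverageType, Premium, Region} covers every attribute.
Any other superkey properly contains one of these, so there are no further candidate keys.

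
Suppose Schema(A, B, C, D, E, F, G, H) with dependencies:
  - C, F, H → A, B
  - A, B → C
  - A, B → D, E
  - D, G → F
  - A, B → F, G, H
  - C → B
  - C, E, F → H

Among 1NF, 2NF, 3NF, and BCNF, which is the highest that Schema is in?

Candidate keys: {A, B}, {A, C}, {C, D, E, G}, {C, D, G, H}, {C, E, F}, {C, F, H}. Prime attributes: {A, B, C, D, E, F, G, H}.
D, G → F: {D, G}⁺ = {D, F, G}, which is not all of the attributes, so the left side is not a superkey — BCNF is violated.
But every attribute on its right side ({F}) is prime, and the same holds for every other non-superkey FD, so 3NF still holds.

3NF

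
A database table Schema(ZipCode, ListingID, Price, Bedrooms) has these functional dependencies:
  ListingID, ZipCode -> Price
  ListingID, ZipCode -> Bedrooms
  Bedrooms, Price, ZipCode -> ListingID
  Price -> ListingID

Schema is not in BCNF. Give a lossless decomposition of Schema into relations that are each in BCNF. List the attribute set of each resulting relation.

{Bedrooms, Price, ZipCode}; {ListingID, Price}

Candidate keys of the original relation: {ListingID, ZipCode}, {Price, ZipCode}.
{Bedrooms, ListingID, Price, ZipCode}: {Price} determines {ListingID, Price} here but is not a superkey — split on Price -> ListingID, giving {ListingID, Price} and {Bedrooms, Price, ZipCode}.
{ListingID, Price} is in BCNF.
{Bedrooms, Price, ZipCode} is in BCNF.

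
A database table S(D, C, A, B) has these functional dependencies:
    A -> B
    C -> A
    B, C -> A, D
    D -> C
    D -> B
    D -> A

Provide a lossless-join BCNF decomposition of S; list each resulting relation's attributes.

Candidate keys of the original relation: {C}, {D}.
{A, B, C, D}: {A} determines {A, B} here but is not a superkey — split on A -> B, giving {A, B} and {A, C, D}.
{A, B} has no BCNF violation.
{A, C, D} has no BCNF violation.

{A, B}; {A, C, D}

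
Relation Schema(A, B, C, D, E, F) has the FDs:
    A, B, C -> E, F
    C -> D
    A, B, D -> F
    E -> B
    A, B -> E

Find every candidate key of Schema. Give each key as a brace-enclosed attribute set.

{A, B, C}, {A, C, E}

{A, C} never appear on the right of any FD, so every key must include all of them.
Closure of {A, B, C} is {A, B, C, D, E, F}, the whole schema; {A, B, C} is a candidate key.
Closure of {A, C, E} is {A, B, C, D, E, F}, the whole schema; {A, C, E} is a candidate key.
Any other superkey properly contains one of these, so there are no further candidate keys.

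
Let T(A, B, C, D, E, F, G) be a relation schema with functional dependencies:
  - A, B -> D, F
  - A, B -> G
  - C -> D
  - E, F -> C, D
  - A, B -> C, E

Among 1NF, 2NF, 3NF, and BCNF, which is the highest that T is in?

Candidate key: {A, B}. Prime attributes: {A, B}.
C -> D: {C}⁺ = {C, D}, which is not all of the attributes, so the left side is not a superkey — BCNF is violated.
Because {D} is non-prime and the left side of C -> D is not a superkey, the relation is not in 3NF.
No non-prime attribute depends on a proper subset of any candidate key, so 2NF holds.

2NF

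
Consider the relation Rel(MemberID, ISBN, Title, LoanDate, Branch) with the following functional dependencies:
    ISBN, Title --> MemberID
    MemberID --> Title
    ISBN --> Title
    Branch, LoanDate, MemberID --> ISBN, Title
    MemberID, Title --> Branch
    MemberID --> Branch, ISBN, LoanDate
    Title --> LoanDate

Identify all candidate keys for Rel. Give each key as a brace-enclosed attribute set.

{ISBN}, {MemberID}

Closure of {ISBN} is {Branch, ISBN, LoanDate, MemberID, Title}, the whole schema; {ISBN} is a candidate key.
Closure of {MemberID} is {Branch, ISBN, LoanDate, MemberID, Title}, the whole schema; {MemberID} is a candidate key.
These are minimal and exhaustive — every other superkey contains one of them.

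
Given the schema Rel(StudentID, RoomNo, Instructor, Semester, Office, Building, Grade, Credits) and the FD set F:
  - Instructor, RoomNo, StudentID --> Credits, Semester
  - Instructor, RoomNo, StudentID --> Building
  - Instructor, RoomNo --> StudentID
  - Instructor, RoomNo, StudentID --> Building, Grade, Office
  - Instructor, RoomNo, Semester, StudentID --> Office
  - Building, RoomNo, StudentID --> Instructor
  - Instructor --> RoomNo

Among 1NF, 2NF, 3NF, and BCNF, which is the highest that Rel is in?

BCNF

Candidate keys: {Building, RoomNo, StudentID}, {Instructor}. Prime attributes: {Building, Instructor, RoomNo, StudentID}.
Every FD has a superkey on the left, so the relation is in BCNF.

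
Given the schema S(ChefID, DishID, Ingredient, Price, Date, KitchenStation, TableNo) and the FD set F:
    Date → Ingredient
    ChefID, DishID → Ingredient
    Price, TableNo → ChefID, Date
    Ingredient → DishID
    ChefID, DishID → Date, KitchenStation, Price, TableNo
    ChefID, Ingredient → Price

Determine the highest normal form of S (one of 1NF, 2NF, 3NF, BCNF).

Candidate keys: {ChefID, Date}, {ChefID, DishID}, {ChefID, Ingredient}, {Price, TableNo}. Prime attributes: {ChefID, Date, DishID, Ingredient, Price, TableNo}.
Date → Ingredient breaks BCNF: {Date}⁺ = {Date, DishID, Ingredient}, so {Date} is not a superkey.
Its right-hand attributes {Ingredient} are all prime, as are those of every other non-superkey FD — the relation is in 3NF.

3NF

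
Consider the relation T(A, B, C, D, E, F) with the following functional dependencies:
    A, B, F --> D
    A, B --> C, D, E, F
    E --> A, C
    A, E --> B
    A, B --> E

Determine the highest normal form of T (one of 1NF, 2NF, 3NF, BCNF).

BCNF

Candidate keys: {A, B}, {E}. Prime attributes: {A, B, E}.
Each dependency's left side is a superkey — BCNF holds.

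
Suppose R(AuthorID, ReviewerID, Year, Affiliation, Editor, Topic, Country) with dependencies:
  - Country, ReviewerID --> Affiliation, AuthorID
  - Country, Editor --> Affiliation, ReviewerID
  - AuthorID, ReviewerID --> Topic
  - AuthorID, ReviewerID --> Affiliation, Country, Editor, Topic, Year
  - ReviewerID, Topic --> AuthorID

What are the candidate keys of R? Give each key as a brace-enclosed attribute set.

{AuthorID, ReviewerID}⁺ = {Affiliation, AuthorID, Country, Editor, ReviewerID, Topic, Year}, which is every attribute, so {AuthorID, ReviewerID} is a candidate key.
{Country, Editor}⁺ = {Affiliation, AuthorID, Country, Editor, ReviewerID, Topic, Year}, which is every attribute, so {Country, Editor} is a candidate key.
{Country, ReviewerID}⁺ = {Affiliation, AuthorID, Country, Editor, ReviewerID, Topic, Year}, which is every attribute, so {Country, ReviewerID} is a candidate key.
{ReviewerID, Topic}⁺ = {Affiliation, AuthorID, Country, Editor, ReviewerID, Topic, Year}, which is every attribute, so {ReviewerID, Topic} is a candidate key.
No proper subset of any of these is a key, and no other minimal superkey exists.

{AuthorID, ReviewerID}, {Country, Editor}, {Country, ReviewerID}, {ReviewerID, Topic}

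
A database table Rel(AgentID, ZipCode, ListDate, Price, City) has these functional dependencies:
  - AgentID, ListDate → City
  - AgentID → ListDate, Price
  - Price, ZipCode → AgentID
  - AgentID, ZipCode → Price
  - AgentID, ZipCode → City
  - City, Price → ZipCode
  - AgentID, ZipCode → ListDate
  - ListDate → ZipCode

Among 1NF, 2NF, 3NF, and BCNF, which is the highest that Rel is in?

3NF

Candidate keys: {AgentID}, {City, Price}, {ListDate, Price}, {Price, ZipCode}. Prime attributes: {AgentID, City, ListDate, Price, ZipCode}.
For ListDate → ZipCode we have {ListDate}⁺ = {ListDate, ZipCode}; {ListDate} is not a superkey, so BCNF fails.
Its right-hand attributes {ZipCode} are all prime, as are those of every other non-superkey FD — the relation is in 3NF.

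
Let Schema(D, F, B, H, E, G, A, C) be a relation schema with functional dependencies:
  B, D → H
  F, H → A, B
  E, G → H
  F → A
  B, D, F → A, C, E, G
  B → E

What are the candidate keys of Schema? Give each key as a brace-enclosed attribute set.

{B, D, F}, {D, E, F, G}, {D, F, H}

Attributes never on any right-hand side: {D, F} — every candidate key must contain all of them.
{B, D, F}⁺ = {A, B, C, D, E, F, G, H} — all of the relation — so {B, D, F} is a candidate key.
{D, F, H}⁺ = {A, B, C, D, E, F, G, H} — all of the relation — so {D, F, H} is a candidate key.
{D, E, F, G}⁺ = {A, B, C, D, E, F, G, H} — all of the relation — so {D, E, F, G} is a candidate key.
No proper subset of any of these is a key, and no other minimal superkey exists.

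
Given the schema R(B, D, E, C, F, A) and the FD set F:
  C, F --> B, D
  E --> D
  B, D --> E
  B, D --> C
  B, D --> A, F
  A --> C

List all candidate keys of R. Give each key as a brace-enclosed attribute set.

Closure of {A, F} is {A, B, C, D, E, F}, the whole schema; {A, F} is a candidate key.
Closure of {B, D} is {A, B, C, D, E, F}, the whole schema; {B, D} is a candidate key.
Closure of {B, E} is {A, B, C, D, E, F}, the whole schema; {B, E} is a candidate key.
Closure of {C, F} is {A, B, C, D, E, F}, the whole schema; {C, F} is a candidate key.
These are minimal and exhaustive — every other superkey contains one of them.

{A, F}, {B, D}, {B, E}, {C, F}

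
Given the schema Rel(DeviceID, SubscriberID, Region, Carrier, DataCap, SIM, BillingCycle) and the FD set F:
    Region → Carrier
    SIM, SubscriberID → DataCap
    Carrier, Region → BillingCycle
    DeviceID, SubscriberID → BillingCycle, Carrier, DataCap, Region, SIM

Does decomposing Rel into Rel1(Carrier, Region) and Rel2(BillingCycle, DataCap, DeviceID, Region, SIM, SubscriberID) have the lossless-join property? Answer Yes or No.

The shared attributes are {Region} and {Region}⁺ = {BillingCycle, Carrier, Region}.
Since Rel1 ⊆ {BillingCycle, Carrier, Region}, the intersection is a superkey of Rel1; the decomposition is lossless.

Yes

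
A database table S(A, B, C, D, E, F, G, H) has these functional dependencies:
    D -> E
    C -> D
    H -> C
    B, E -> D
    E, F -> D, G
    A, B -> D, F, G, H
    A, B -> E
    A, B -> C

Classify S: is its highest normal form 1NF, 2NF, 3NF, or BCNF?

Candidate key: {A, B}. Prime attributes: {A, B}.
D -> E: {D}⁺ = {D, E}, which is not all of the attributes, so the left side is not a superkey — BCNF is violated.
D -> E has non-prime {E} on the right and a non-superkey on the left, so 3NF fails.
No non-prime attribute depends on a proper subset of any candidate key, so 2NF holds.

2NF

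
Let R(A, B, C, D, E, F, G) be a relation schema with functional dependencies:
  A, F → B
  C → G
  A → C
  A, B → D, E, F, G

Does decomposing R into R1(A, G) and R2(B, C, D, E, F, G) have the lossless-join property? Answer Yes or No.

R1 ∩ R2 = {G}; its closure under F is {G}.
R1 ⊄ {G} and R2 ⊄ {G}, so the split is lossy.

No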